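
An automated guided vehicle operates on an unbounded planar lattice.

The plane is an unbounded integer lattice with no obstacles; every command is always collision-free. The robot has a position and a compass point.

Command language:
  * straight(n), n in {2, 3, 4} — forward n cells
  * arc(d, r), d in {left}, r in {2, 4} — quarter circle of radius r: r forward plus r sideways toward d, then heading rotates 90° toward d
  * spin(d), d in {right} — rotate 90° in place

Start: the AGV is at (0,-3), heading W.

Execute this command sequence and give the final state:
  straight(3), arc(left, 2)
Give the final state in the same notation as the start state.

at (-5,-5), heading S

from: at (0,-3), heading W
1. straight(3) → at (-3,-3), heading W
2. arc(left, 2) → at (-5,-5), heading S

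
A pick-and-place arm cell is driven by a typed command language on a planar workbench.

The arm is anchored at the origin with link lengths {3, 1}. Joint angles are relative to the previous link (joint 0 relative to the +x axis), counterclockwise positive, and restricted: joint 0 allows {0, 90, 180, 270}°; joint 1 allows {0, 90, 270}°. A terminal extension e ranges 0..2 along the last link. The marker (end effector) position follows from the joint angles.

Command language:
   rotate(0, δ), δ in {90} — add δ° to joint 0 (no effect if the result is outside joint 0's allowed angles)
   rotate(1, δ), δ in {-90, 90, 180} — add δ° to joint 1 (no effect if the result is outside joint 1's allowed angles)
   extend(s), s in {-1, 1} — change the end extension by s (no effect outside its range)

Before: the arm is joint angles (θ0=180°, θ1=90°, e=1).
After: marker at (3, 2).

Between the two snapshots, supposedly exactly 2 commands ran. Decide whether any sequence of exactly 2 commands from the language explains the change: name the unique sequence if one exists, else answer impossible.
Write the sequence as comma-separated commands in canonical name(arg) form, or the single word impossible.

rotate(0, 90), rotate(0, 90)

from: joint angles (θ0=180°, θ1=90°, e=1)
1. rotate(0, 90) → joint angles (θ0=270°, θ1=90°, e=1)
2. rotate(0, 90) → joint angles (θ0=0°, θ1=90°, e=1)
no other 2-command option fits: unique.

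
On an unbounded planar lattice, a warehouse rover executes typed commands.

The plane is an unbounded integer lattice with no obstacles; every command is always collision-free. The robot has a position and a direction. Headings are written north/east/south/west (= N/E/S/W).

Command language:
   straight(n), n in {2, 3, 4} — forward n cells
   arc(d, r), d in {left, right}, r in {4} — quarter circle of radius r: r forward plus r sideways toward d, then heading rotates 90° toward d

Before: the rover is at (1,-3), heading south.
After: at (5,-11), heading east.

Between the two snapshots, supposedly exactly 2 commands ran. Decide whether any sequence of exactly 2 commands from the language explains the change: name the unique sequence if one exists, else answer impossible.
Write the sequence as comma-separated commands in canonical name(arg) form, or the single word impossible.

key: cell and facing (now E) both changed — the 2 commands mix motion and turning
initial: at (1,-3), heading south
t=1 straight(4) ⇒ at (1,-7), heading south
t=2 arc(left, 4) ⇒ at (5,-11), heading east
no rival 2-sequence matches.

straight(4), arc(left, 4)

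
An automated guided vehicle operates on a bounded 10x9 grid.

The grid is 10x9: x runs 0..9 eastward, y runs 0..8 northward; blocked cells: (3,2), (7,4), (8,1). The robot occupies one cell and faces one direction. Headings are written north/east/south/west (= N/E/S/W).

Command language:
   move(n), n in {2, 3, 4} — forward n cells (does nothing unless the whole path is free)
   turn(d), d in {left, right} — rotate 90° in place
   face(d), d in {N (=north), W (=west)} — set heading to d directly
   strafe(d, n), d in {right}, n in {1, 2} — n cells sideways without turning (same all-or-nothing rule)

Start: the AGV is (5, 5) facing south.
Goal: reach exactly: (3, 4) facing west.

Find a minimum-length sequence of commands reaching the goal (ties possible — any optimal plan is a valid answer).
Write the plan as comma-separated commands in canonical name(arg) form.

move(3), turn(right), strafe(right, 2), move(2)

t0: (5, 5) facing south
1. move(3) → (5, 2) facing south
2. turn(right) → (5, 2) facing west
3. strafe(right, 2) → (5, 4) facing west
4. move(2) → (3, 4) facing west
nothing shorter than 4 reaches the goal.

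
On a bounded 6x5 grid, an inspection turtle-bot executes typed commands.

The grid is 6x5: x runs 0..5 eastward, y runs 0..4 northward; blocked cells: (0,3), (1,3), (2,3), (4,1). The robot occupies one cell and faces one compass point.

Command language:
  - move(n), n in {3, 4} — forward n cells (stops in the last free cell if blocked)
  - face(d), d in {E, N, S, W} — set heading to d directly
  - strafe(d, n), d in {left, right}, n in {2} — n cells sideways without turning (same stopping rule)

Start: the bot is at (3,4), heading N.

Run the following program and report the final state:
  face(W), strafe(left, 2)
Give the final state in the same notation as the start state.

at (3,2), heading W

start: at (3,4), heading N
step 1 (face(W)): at (3,4), heading W
step 2 (strafe(left, 2)): at (3,2), heading W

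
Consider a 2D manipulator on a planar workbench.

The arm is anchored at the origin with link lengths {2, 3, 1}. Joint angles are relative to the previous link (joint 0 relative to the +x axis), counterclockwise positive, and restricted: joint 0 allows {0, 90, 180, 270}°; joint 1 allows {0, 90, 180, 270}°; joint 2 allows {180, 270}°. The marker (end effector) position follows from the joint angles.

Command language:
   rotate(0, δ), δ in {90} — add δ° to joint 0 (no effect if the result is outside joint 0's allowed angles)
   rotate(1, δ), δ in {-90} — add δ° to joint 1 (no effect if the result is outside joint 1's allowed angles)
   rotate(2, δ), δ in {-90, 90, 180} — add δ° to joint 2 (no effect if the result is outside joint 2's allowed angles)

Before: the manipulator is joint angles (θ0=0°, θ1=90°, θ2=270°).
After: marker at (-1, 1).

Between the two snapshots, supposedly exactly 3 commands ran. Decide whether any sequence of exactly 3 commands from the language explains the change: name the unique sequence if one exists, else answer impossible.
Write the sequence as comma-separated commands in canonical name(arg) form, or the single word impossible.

t0: joint angles (θ0=0°, θ1=90°, θ2=270°)
[1] after rotate(1, -90): joint angles (θ0=0°, θ1=0°, θ2=270°)
[2] after rotate(1, -90): joint angles (θ0=0°, θ1=270°, θ2=270°)
[3] after rotate(1, -90): joint angles (θ0=0°, θ1=180°, θ2=270°)
all 125 alternatives checked — unique.

rotate(1, -90), rotate(1, -90), rotate(1, -90)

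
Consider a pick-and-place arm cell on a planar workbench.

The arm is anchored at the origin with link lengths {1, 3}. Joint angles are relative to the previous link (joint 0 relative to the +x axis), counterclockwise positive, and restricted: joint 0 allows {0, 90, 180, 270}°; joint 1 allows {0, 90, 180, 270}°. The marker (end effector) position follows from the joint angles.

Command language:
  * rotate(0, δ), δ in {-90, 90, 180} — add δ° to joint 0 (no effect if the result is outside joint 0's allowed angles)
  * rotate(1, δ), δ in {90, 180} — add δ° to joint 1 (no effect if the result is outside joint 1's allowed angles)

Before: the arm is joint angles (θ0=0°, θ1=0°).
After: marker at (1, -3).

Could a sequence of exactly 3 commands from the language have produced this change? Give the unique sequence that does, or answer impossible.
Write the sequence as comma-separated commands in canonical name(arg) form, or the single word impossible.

rotate(1, 90), rotate(1, 90), rotate(1, 90)

start: joint angles (θ0=0°, θ1=0°)
step 1 (rotate(1, 90)): joint angles (θ0=0°, θ1=90°)
step 2 (rotate(1, 90)): joint angles (θ0=0°, θ1=180°)
step 3 (rotate(1, 90)): joint angles (θ0=0°, θ1=270°)
no other 3-command option fits: unique.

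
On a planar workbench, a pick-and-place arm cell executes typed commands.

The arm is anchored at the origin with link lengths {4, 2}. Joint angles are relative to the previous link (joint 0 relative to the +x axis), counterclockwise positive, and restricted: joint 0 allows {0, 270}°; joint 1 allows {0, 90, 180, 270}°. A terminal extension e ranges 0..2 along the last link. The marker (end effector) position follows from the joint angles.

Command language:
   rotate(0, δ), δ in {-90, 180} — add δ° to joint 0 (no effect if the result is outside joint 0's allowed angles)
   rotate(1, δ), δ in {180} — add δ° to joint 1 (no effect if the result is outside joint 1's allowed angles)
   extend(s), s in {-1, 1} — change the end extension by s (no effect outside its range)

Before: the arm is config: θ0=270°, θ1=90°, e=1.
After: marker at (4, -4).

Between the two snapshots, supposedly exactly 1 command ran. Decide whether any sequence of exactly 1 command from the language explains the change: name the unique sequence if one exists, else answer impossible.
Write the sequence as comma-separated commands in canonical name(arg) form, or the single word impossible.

initial: config: θ0=270°, θ1=90°, e=1
[1] after extend(1): config: θ0=270°, θ1=90°, e=2
all 5 alternatives checked — unique.

extend(1)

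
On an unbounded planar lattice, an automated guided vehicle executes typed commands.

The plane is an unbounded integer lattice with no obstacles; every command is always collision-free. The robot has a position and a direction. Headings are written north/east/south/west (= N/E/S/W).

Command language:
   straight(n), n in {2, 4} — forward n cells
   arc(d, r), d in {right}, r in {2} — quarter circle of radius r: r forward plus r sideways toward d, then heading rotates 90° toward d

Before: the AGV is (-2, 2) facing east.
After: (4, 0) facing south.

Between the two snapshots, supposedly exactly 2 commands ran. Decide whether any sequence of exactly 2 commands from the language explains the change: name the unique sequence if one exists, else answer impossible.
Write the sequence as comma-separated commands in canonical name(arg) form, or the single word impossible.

straight(4), arc(right, 2)

key: position moved to (4,0) AND the heading swung to S — translation plus rotation needed
begin: (-2, 2) facing east
step 1 (straight(4)): (2, 2) facing east
step 2 (arc(right, 2)): (4, 0) facing south
no rival 2-sequence matches.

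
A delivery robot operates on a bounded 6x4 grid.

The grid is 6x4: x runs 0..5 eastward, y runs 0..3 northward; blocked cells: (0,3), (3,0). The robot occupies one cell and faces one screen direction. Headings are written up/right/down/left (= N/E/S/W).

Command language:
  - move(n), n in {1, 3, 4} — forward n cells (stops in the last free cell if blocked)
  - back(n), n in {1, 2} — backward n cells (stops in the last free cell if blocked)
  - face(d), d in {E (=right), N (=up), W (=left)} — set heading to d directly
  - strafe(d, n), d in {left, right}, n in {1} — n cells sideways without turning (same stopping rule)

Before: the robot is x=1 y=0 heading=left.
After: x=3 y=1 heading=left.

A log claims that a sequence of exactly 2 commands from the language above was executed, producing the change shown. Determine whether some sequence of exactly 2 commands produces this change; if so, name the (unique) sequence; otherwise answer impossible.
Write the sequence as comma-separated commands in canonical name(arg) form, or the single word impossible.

strafe(right, 1), back(2)

key: order matters: swapping strafe(right, 1) and back(2) lands elsewhere
from: x=1 y=0 heading=left
step 1 (strafe(right, 1)): x=1 y=1 heading=left
step 2 (back(2)): x=3 y=1 heading=left
no rival 2-sequence matches.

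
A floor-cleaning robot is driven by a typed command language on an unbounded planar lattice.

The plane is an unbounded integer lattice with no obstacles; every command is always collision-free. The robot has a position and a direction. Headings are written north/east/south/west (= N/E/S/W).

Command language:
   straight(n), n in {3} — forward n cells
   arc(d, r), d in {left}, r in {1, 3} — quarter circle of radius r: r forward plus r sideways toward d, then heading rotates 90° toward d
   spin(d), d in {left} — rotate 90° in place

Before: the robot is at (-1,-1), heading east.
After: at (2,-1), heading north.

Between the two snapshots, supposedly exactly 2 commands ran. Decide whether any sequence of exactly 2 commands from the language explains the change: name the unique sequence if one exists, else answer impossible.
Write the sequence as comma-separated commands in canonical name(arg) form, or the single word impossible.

straight(3), spin(left)

key: cell and facing (now N) both changed — the 2 commands mix motion and turning
initial: at (-1,-1), heading east
1. straight(3) → at (2,-1), heading east
2. spin(left) → at (2,-1), heading north
uniquely the one of 16 2-step routes that fits.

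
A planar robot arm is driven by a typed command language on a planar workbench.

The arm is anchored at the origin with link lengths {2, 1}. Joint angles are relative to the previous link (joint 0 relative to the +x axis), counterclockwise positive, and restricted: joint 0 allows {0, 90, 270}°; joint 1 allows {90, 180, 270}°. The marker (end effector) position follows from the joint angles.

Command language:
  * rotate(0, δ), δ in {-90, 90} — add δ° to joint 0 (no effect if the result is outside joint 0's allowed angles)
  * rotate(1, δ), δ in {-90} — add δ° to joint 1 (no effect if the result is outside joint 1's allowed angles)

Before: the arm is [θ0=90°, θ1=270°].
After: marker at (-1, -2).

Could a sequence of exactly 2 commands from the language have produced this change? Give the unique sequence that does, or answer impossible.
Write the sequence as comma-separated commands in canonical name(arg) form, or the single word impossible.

begin: [θ0=90°, θ1=270°]
step 1 (rotate(0, -90)): [θ0=0°, θ1=270°]
step 2 (rotate(0, -90)): [θ0=270°, θ1=270°]
uniquely the one of 9 2-step routes that fits.

rotate(0, -90), rotate(0, -90)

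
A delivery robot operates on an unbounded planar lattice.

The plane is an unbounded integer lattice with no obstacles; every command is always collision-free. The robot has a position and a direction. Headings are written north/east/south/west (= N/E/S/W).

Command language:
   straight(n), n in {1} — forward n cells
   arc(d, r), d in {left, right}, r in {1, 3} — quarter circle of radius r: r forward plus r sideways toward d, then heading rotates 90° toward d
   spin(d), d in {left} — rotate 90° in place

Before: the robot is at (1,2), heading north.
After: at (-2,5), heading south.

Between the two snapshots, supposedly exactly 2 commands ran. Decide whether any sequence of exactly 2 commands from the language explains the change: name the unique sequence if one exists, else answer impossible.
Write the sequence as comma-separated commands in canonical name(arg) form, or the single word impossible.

key: running spin(left) before arc(left, 3) would end elsewhere — order is forced
initial: at (1,2), heading north
step 1 (arc(left, 3)): at (-2,5), heading west
step 2 (spin(left)): at (-2,5), heading south
no other 2-command option fits: unique.

arc(left, 3), spin(left)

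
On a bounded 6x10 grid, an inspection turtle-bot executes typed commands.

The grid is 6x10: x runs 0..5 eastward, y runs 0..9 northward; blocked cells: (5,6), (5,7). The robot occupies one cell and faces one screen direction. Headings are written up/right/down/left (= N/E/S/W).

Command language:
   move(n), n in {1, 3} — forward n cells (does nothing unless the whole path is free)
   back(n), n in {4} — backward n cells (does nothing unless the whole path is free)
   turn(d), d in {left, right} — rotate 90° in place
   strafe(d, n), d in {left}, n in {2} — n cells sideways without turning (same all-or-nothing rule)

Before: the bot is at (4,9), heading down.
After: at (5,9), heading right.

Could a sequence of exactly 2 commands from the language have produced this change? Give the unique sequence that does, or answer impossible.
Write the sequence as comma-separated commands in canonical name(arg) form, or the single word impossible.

turn(left), move(1)

key: cell and facing (now E) both changed — the 2 commands mix motion and turning
from: at (4,9), heading down
1. turn(left) → at (4,9), heading right
2. move(1) → at (5,9), heading right
no rival 2-sequence matches.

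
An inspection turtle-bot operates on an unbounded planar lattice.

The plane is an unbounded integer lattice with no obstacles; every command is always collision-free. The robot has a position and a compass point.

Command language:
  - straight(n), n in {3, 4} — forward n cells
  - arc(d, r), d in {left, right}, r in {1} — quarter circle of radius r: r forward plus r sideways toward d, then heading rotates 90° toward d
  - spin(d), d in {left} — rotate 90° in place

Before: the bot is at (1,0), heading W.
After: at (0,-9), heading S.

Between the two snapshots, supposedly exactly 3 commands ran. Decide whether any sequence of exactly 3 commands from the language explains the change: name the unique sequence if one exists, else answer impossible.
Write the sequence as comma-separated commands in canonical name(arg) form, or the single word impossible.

key: cell and facing (now S) both changed — the 3 commands mix motion and turning
from: at (1,0), heading W
1. arc(left, 1) → at (0,-1), heading S
2. straight(4) → at (0,-5), heading S
3. straight(4) → at (0,-9), heading S
all 125 alternatives checked — unique.

arc(left, 1), straight(4), straight(4)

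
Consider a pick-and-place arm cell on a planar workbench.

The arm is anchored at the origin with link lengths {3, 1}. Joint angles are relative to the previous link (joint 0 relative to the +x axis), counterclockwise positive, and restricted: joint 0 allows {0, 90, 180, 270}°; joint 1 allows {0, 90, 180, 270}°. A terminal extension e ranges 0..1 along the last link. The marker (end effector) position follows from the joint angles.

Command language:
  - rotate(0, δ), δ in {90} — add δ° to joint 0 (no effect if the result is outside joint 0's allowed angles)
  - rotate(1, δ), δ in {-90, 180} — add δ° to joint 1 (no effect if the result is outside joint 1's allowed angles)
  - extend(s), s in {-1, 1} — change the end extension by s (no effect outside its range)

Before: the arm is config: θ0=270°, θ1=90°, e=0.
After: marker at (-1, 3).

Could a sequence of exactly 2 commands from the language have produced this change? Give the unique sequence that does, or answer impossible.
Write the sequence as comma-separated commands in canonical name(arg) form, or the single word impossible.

rotate(0, 90), rotate(0, 90)

start: config: θ0=270°, θ1=90°, e=0
1. rotate(0, 90) → config: θ0=0°, θ1=90°, e=0
2. rotate(0, 90) → config: θ0=90°, θ1=90°, e=0
all 25 alternatives checked — unique.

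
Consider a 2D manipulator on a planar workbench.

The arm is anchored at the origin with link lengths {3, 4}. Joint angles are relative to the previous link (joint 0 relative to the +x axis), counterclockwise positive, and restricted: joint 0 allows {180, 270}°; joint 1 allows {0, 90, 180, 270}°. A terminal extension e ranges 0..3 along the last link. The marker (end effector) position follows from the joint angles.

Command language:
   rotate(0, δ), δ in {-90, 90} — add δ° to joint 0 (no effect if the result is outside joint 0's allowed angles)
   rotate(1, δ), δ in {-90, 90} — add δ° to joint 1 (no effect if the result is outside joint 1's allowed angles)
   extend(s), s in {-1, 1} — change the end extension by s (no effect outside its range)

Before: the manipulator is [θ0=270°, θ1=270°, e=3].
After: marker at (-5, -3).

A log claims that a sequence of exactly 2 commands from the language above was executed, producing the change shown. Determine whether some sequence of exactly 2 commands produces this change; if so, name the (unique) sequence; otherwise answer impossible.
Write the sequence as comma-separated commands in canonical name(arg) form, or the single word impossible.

start: [θ0=270°, θ1=270°, e=3]
1. extend(-1) → [θ0=270°, θ1=270°, e=2]
2. extend(-1) → [θ0=270°, θ1=270°, e=1]
no rival 2-sequence matches.

extend(-1), extend(-1)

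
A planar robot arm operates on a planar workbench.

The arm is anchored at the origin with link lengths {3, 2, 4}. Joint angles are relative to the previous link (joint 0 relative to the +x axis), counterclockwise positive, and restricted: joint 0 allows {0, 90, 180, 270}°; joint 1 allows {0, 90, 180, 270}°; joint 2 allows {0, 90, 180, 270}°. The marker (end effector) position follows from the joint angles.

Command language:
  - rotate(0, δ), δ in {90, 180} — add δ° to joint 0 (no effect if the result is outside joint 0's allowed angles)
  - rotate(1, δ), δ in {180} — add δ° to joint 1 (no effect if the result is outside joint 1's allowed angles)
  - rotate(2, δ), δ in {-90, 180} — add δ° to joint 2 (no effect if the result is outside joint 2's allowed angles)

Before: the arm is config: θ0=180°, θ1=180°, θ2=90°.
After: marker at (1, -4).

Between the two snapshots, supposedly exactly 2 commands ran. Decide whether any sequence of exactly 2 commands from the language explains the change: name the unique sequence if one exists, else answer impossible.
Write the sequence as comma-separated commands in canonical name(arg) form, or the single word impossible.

rotate(0, 90), rotate(0, 90)

initial: config: θ0=180°, θ1=180°, θ2=90°
[1] after rotate(0, 90): config: θ0=270°, θ1=180°, θ2=90°
[2] after rotate(0, 90): config: θ0=0°, θ1=180°, θ2=90°
no rival 2-sequence matches.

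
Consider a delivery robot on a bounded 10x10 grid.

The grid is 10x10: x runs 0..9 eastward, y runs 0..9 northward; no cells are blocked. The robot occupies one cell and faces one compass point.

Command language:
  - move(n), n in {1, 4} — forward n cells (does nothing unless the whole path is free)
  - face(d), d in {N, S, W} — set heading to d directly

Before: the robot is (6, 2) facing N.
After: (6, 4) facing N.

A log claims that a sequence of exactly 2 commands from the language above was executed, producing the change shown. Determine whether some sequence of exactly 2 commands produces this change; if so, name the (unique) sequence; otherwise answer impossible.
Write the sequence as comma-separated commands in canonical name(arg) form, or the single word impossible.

key: still facing N at the end — nothing in the sequence rotates
from: (6, 2) facing N
[1] after move(1): (6, 3) facing N
[2] after move(1): (6, 4) facing N
uniquely the one of 25 2-step routes that fits.

move(1), move(1)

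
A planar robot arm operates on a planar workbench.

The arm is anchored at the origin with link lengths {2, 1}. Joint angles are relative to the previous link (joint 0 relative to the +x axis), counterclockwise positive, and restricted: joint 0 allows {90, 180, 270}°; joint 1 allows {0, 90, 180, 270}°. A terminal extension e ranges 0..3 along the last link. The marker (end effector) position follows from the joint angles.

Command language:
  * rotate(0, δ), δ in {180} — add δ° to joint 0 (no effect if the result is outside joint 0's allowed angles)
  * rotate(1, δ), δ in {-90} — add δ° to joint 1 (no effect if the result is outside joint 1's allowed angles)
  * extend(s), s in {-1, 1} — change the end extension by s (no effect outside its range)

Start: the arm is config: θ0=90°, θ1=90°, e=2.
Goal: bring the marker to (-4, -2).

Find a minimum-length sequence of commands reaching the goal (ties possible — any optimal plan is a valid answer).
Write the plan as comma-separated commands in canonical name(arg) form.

initial: config: θ0=90°, θ1=90°, e=2
t=1 rotate(1, -90) ⇒ config: θ0=90°, θ1=0°, e=2
t=2 rotate(1, -90) ⇒ config: θ0=90°, θ1=270°, e=2
t=3 extend(1) ⇒ config: θ0=90°, θ1=270°, e=3
t=4 rotate(0, 180) ⇒ config: θ0=270°, θ1=270°, e=3
shorter routes all fall short; 4 is best.

rotate(1, -90), rotate(1, -90), extend(1), rotate(0, 180)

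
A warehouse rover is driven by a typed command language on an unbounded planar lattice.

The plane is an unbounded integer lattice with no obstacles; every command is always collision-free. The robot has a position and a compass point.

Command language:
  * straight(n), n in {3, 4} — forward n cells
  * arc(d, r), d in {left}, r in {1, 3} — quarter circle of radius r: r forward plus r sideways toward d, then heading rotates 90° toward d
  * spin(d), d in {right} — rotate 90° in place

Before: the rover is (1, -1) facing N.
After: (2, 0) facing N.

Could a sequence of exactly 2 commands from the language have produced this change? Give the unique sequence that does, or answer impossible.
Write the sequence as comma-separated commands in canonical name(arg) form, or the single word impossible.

key: heading stays N — rotations cancel among the 2 commands
begin: (1, -1) facing N
[1] after spin(right): (1, -1) facing E
[2] after arc(left, 1): (2, 0) facing N
no other 2-command option fits: unique.

spin(right), arc(left, 1)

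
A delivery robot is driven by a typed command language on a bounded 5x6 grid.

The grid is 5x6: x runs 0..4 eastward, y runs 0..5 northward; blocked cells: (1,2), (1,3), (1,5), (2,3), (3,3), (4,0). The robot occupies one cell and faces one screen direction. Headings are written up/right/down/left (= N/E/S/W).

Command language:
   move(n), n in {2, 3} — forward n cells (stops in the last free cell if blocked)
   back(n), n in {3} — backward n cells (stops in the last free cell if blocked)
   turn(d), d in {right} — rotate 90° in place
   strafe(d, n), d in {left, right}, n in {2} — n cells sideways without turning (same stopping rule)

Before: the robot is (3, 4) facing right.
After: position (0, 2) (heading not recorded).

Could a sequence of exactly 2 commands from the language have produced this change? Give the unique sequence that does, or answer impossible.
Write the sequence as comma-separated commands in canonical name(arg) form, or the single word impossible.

back(3), strafe(right, 2)

key: running strafe(right, 2) before back(3) would end elsewhere — order is forced
from: (3, 4) facing right
step 1 (back(3)): (0, 4) facing right
step 2 (strafe(right, 2)): (0, 2) facing right
no rival 2-sequence matches.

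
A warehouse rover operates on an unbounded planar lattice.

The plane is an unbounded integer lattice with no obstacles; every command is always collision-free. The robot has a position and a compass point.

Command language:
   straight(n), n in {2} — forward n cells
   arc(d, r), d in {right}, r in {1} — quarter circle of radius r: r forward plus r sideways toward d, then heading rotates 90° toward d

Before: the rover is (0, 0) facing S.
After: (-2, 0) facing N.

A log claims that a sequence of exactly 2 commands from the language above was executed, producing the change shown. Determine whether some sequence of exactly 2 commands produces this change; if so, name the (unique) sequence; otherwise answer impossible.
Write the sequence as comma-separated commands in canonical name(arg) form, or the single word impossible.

key: position moved to (-2,0) AND the heading swung to N — translation plus rotation needed
start: (0, 0) facing S
1. arc(right, 1) → (-1, -1) facing W
2. arc(right, 1) → (-2, 0) facing N
no other 2-command option fits: unique.

arc(right, 1), arc(right, 1)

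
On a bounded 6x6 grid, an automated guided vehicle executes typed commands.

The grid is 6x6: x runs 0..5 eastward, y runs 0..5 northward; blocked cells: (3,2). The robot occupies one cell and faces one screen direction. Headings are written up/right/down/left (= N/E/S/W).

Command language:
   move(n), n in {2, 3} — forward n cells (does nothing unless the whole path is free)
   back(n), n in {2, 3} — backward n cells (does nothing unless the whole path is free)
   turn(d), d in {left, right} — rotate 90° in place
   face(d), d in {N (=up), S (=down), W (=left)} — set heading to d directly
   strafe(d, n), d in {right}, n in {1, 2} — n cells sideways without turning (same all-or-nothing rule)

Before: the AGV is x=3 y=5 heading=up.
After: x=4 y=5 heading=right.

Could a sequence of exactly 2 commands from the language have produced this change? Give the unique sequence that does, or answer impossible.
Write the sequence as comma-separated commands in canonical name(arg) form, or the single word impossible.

strafe(right, 1), turn(right)

key: order matters: swapping strafe(right, 1) and turn(right) lands elsewhere
t0: x=3 y=5 heading=up
t=1 strafe(right, 1) ⇒ x=4 y=5 heading=up
t=2 turn(right) ⇒ x=4 y=5 heading=right
all 121 alternatives checked — unique.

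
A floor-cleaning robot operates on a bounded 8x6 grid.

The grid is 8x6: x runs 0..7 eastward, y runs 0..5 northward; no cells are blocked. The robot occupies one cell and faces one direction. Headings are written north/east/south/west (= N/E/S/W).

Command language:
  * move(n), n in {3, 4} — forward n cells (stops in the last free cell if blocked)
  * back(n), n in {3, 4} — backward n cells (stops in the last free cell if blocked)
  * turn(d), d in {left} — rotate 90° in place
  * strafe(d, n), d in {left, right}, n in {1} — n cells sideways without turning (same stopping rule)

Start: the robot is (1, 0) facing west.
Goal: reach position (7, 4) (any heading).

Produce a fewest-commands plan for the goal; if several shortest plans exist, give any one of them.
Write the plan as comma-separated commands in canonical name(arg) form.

back(4), back(4), turn(left), back(4)

t0: (1, 0) facing west
[1] after back(4): (5, 0) facing west
[2] after back(4): (7, 0) facing west
[3] after turn(left): (7, 0) facing south
[4] after back(4): (7, 4) facing south
no 3-step plan works, so 4 is optimal.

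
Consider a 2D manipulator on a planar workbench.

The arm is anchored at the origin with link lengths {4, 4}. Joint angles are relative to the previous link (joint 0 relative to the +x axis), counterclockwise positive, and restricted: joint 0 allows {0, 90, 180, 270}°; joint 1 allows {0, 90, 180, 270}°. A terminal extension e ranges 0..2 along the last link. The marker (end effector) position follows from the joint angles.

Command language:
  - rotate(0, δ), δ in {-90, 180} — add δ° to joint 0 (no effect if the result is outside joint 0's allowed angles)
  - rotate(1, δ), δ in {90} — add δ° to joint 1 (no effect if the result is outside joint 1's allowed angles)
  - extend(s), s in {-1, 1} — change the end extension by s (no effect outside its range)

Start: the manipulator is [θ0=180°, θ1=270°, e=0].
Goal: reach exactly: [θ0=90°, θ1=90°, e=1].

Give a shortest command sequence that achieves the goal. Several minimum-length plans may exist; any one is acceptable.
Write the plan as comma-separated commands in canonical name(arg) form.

rotate(1, 90), rotate(1, 90), extend(1), rotate(0, -90)

t0: [θ0=180°, θ1=270°, e=0]
1. rotate(1, 90) → [θ0=180°, θ1=0°, e=0]
2. rotate(1, 90) → [θ0=180°, θ1=90°, e=0]
3. extend(1) → [θ0=180°, θ1=90°, e=1]
4. rotate(0, -90) → [θ0=90°, θ1=90°, e=1]
nothing shorter than 4 reaches the goal.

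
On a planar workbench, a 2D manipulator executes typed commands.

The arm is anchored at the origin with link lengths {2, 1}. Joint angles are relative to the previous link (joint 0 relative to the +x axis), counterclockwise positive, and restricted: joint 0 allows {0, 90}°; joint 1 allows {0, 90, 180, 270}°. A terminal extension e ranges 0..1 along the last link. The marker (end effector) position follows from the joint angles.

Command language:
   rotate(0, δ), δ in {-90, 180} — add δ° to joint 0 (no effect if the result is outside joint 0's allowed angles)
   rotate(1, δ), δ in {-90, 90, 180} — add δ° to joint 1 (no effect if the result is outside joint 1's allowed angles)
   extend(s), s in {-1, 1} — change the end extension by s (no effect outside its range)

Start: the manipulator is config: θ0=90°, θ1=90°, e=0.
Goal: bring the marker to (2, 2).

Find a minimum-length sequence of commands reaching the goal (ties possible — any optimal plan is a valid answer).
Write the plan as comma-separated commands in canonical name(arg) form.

rotate(1, 180), extend(1)

t0: config: θ0=90°, θ1=90°, e=0
1. rotate(1, 180) → config: θ0=90°, θ1=270°, e=0
2. extend(1) → config: θ0=90°, θ1=270°, e=1
nothing shorter than 2 reaches the goal.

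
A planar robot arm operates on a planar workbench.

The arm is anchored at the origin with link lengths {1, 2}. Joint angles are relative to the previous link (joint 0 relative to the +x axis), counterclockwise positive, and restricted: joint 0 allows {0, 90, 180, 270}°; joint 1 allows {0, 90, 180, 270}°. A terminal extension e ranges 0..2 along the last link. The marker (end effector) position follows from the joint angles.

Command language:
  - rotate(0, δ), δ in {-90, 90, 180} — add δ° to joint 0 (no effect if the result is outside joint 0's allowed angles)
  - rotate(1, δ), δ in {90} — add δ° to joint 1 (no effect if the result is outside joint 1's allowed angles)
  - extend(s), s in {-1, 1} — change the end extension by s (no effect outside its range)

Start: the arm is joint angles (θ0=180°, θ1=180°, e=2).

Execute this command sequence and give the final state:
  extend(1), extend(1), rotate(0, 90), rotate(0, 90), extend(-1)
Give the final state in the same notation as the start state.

joint angles (θ0=0°, θ1=180°, e=1)

initial: joint angles (θ0=180°, θ1=180°, e=2)
1. extend(1) → joint angles (θ0=180°, θ1=180°, e=2)
2. extend(1) → joint angles (θ0=180°, θ1=180°, e=2)
3. rotate(0, 90) → joint angles (θ0=270°, θ1=180°, e=2)
4. rotate(0, 90) → joint angles (θ0=0°, θ1=180°, e=2)
5. extend(-1) → joint angles (θ0=0°, θ1=180°, e=1)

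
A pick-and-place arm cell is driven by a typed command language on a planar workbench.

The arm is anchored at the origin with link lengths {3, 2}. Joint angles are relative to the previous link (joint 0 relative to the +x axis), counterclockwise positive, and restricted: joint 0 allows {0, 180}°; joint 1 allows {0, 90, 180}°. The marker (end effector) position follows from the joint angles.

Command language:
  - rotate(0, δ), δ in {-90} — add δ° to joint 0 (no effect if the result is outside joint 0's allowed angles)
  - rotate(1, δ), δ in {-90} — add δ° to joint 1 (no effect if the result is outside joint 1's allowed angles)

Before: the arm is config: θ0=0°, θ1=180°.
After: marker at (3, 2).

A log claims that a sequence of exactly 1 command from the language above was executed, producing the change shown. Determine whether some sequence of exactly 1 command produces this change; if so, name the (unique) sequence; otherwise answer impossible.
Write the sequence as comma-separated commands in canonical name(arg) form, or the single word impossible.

start: config: θ0=0°, θ1=180°
[1] after rotate(1, -90): config: θ0=0°, θ1=90°
all 2 alternatives checked — unique.

rotate(1, -90)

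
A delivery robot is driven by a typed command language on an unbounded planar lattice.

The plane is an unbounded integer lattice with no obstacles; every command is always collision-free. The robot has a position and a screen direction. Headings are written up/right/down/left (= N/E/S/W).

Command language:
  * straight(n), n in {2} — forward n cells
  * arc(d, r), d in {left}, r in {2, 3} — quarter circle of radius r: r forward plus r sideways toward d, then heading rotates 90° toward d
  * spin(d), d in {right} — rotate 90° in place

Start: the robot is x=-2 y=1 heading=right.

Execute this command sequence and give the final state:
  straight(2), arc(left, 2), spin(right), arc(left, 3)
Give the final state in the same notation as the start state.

x=5 y=6 heading=up

begin: x=-2 y=1 heading=right
[1] after straight(2): x=0 y=1 heading=right
[2] after arc(left, 2): x=2 y=3 heading=up
[3] after spin(right): x=2 y=3 heading=right
[4] after arc(left, 3): x=5 y=6 heading=up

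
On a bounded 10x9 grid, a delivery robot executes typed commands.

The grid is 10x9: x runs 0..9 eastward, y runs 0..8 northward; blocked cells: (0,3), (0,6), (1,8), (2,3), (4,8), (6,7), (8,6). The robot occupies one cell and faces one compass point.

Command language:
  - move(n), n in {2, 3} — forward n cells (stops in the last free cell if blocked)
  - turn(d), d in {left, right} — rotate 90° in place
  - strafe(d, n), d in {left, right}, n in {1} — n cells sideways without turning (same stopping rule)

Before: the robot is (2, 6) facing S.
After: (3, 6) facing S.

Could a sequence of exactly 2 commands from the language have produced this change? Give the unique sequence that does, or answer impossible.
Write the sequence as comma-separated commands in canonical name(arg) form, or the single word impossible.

no 2-step route produces this change.

impossible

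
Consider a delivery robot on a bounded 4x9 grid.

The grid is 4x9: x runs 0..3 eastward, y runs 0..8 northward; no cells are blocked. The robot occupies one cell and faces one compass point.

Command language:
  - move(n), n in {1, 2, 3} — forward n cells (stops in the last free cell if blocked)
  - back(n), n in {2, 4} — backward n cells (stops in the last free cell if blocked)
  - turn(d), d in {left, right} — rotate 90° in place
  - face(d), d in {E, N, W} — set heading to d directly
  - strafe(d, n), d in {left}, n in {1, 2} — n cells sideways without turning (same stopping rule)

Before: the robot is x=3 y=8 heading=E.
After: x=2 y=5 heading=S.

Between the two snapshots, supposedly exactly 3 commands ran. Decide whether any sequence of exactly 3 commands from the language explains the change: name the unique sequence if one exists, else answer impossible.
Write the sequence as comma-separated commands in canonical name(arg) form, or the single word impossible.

every 3-command combo misses the target.

impossible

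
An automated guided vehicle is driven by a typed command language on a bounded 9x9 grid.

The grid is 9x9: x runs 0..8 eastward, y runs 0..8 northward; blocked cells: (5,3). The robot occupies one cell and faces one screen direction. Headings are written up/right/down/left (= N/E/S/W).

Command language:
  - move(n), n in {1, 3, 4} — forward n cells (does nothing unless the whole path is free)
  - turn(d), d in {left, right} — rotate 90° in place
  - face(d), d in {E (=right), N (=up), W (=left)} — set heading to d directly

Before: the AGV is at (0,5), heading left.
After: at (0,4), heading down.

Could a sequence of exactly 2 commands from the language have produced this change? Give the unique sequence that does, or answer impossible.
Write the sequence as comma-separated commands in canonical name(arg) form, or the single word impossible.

key: running move(1) before turn(left) would end elsewhere — order is forced
begin: at (0,5), heading left
t=1 turn(left) ⇒ at (0,5), heading down
t=2 move(1) ⇒ at (0,4), heading down
no other 2-command option fits: unique.

turn(left), move(1)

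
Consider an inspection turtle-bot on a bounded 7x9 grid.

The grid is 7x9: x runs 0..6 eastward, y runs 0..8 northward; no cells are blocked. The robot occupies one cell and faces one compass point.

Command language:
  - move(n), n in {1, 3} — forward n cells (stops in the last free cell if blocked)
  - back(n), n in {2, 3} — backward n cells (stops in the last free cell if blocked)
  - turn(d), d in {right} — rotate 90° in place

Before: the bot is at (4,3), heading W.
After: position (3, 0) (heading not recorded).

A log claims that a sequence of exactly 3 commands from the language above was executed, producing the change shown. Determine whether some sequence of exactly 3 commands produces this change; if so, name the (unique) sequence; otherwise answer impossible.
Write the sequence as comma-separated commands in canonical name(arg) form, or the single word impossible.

key: running back(3) before move(1) would end elsewhere — order is forced
start: at (4,3), heading W
1. move(1) → at (3,3), heading W
2. turn(right) → at (3,3), heading N
3. back(3) → at (3,0), heading N
no other 3-command option fits: unique.

move(1), turn(right), back(3)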